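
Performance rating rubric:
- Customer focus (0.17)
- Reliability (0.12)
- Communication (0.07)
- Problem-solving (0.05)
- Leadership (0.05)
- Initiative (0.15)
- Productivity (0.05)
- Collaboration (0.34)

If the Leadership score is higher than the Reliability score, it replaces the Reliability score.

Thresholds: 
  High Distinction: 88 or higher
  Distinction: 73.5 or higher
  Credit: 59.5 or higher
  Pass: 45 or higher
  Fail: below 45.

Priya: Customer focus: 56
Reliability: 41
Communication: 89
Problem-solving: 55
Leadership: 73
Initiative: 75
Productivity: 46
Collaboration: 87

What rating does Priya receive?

Leadership (73) > Reliability (41), so Reliability counts as 73.
Weighted total:
  Customer focus 56 × 0.17 = 9.52
  Reliability 73 × 0.12 = 8.76
  Communication 89 × 0.07 = 6.23
  Problem-solving 55 × 0.05 = 2.75
  Leadership 73 × 0.05 = 3.65
  Initiative 75 × 0.15 = 11.25
  Productivity 46 × 0.05 = 2.3
  Collaboration 87 × 0.34 = 29.58
Sum = 74.04
74.04 is ≥ 73.5 and < 88 → Distinction

Distinction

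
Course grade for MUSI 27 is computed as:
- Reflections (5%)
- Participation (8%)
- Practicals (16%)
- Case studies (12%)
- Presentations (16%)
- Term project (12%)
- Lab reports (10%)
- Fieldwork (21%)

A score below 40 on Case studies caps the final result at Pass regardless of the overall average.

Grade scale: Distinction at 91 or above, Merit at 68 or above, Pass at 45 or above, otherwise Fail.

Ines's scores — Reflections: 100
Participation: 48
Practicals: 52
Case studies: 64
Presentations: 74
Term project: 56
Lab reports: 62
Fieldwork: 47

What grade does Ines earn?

Pass

Case studies score 64 ≥ 40: minimum met.
Weighted total:
  Reflections 100 × 0.05 = 5
  Participation 48 × 0.08 = 3.84
  Practicals 52 × 0.16 = 8.32
  Case studies 64 × 0.12 = 7.68
  Presentations 74 × 0.16 = 11.84
  Term project 56 × 0.12 = 6.72
  Lab reports 62 × 0.1 = 6.2
  Fieldwork 47 × 0.21 = 9.87
Sum = 59.47
59.47 is ≥ 45 and < 68 → Pass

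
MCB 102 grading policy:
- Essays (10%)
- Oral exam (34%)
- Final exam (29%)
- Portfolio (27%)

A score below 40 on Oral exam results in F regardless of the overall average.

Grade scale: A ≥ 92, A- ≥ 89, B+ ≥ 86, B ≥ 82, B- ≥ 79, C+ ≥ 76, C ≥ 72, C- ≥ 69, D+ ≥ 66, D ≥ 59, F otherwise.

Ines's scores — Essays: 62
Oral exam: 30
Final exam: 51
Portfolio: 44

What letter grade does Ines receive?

Oral exam score 30 < 40: minimum not met.
Weighted total:
  Essays 62 × 0.1 = 6.2
  Oral exam 30 × 0.34 = 10.2
  Final exam 51 × 0.29 = 14.79
  Portfolio 44 × 0.27 = 11.88
Sum = 43.07
Because the Oral exam minimum was not met, the result is F.

F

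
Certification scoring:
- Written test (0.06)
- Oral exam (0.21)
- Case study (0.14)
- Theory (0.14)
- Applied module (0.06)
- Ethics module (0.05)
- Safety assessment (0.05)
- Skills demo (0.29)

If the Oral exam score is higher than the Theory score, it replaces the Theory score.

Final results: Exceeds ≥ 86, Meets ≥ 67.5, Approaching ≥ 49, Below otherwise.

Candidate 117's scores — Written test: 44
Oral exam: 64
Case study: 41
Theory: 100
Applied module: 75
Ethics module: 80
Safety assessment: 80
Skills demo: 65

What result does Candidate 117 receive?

Approaching

Oral exam (64) ≤ Theory (100), so Theory stays at 100.
Weighted total:
  Written test 44 × 0.06 = 2.64
  Oral exam 64 × 0.21 = 13.44
  Case study 41 × 0.14 = 5.74
  Theory 100 × 0.14 = 14
  Applied module 75 × 0.06 = 4.5
  Ethics module 80 × 0.05 = 4
  Safety assessment 80 × 0.05 = 4
  Skills demo 65 × 0.29 = 18.85
Sum = 67.17
67.17 is ≥ 49 and < 67.5 → Approaching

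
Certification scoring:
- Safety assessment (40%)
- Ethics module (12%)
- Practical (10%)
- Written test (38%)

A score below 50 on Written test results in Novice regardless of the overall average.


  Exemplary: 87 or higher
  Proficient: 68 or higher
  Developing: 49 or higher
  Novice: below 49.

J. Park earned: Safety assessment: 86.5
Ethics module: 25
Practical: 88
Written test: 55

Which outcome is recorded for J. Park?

Developing

Written test score 55 ≥ 50: minimum met.
Weighted total:
  Safety assessment 86.5 × 0.4 = 34.6
  Ethics module 25 × 0.12 = 3
  Practical 88 × 0.1 = 8.8
  Written test 55 × 0.38 = 20.9
Sum = 67.3
67.3 is ≥ 49 and < 68 → Developing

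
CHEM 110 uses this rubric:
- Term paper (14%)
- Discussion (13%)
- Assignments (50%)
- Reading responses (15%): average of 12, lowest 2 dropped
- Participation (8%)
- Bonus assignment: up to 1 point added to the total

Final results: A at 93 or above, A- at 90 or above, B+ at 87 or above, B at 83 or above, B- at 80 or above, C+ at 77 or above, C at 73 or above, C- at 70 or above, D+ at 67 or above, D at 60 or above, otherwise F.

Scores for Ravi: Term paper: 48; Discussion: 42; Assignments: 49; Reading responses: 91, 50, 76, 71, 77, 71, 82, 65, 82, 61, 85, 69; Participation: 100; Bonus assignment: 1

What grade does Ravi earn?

F

Reading responses: drop 50, 61 → average of remaining 10 = 769/10 = 76.9
Weighted total:
  Term paper 48 × 0.14 = 6.72
  Discussion 42 × 0.13 = 5.46
  Assignments 49 × 0.5 = 24.5
  Reading responses 76.9 × 0.15 = 11.535
  Participation 100 × 0.08 = 8
Sum = 56.215
Bonus assignment: 56.215 + 1 = 57.215
57.215 < 60 → F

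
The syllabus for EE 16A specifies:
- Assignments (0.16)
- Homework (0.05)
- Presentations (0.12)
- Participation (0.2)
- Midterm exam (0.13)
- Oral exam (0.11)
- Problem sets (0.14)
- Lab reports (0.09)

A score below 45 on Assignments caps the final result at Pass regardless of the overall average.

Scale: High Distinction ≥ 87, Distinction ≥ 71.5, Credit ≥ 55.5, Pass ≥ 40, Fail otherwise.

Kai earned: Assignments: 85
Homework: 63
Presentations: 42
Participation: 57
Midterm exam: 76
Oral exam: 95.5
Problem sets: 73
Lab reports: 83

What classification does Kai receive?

Credit

Assignments score 85 ≥ 45: minimum met.
Weighted total:
  Assignments 85 × 0.16 = 13.6
  Homework 63 × 0.05 = 3.15
  Presentations 42 × 0.12 = 5.04
  Participation 57 × 0.2 = 11.4
  Midterm exam 76 × 0.13 = 9.88
  Oral exam 95.5 × 0.11 = 10.505
  Problem sets 73 × 0.14 = 10.22
  Lab reports 83 × 0.09 = 7.47
Sum = 71.265
71.265 is ≥ 55.5 and < 71.5 → Credit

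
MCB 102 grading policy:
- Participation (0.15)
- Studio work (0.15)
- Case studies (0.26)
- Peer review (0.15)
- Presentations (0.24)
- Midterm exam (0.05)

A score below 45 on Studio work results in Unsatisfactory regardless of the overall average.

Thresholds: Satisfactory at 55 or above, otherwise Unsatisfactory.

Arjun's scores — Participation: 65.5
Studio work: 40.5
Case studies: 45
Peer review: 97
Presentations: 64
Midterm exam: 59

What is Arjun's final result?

Unsatisfactory

Studio work score 40.5 < 45: minimum not met.
Weighted total:
  Participation 65.5 × 0.15 = 9.825
  Studio work 40.5 × 0.15 = 6.075
  Case studies 45 × 0.26 = 11.7
  Peer review 97 × 0.15 = 14.55
  Presentations 64 × 0.24 = 15.36
  Midterm exam 59 × 0.05 = 2.95
Sum = 60.46
Because the Studio work minimum was not met, the result is Unsatisfactory.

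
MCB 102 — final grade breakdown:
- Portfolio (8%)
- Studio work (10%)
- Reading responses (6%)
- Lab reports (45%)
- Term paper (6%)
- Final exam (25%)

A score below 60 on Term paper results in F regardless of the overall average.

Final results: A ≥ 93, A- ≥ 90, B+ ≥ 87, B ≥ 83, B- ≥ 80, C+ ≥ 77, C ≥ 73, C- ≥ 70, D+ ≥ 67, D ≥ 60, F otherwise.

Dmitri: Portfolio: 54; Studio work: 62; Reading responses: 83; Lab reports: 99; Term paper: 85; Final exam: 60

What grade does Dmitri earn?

B-

Term paper score 85 ≥ 60: minimum met.
Weighted total:
  Portfolio 54 × 0.08 = 4.32
  Studio work 62 × 0.1 = 6.2
  Reading responses 83 × 0.06 = 4.98
  Lab reports 99 × 0.45 = 44.55
  Term paper 85 × 0.06 = 5.1
  Final exam 60 × 0.25 = 15
Sum = 80.15
80.15 is ≥ 80 and < 83 → B-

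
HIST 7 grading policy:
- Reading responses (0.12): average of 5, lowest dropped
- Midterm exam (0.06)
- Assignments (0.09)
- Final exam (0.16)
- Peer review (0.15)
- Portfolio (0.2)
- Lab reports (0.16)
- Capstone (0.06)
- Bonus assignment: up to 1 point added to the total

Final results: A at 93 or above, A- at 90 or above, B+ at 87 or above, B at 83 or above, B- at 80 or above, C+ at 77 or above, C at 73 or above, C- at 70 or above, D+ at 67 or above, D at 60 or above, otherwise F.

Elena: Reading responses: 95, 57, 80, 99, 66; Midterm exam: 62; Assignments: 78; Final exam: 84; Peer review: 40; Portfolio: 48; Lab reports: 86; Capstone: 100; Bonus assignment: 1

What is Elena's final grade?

C-

Reading responses: drop 57 → average of remaining 4 = 340/4 = 85
Weighted total:
  Reading responses 85 × 0.12 = 10.2
  Midterm exam 62 × 0.06 = 3.72
  Assignments 78 × 0.09 = 7.02
  Final exam 84 × 0.16 = 13.44
  Peer review 40 × 0.15 = 6
  Portfolio 48 × 0.2 = 9.6
  Lab reports 86 × 0.16 = 13.76
  Capstone 100 × 0.06 = 6
Sum = 69.74
Bonus assignment: 69.74 + 1 = 70.74
70.74 is ≥ 70 and < 73 → C-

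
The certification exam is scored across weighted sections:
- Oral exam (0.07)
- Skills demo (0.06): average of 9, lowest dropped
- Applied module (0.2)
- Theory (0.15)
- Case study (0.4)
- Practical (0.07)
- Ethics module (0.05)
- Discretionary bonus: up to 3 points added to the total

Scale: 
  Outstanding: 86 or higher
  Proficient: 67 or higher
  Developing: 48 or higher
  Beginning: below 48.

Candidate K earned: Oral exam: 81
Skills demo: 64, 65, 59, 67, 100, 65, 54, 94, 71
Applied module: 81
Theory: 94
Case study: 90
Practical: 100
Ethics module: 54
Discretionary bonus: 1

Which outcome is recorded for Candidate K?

Outstanding

Skills demo: drop 54 → average of remaining 8 = 585/8 = 73.125
Weighted total:
  Oral exam 81 × 0.07 = 5.67
  Skills demo 73.125 × 0.06 = 4.3875
  Applied module 81 × 0.2 = 16.2
  Theory 94 × 0.15 = 14.1
  Case study 90 × 0.4 = 36
  Practical 100 × 0.07 = 7
  Ethics module 54 × 0.05 = 2.7
Sum = 86.0575
Discretionary bonus: 86.0575 + 1 = 87.0575
87.0575 ≥ 86 → Outstanding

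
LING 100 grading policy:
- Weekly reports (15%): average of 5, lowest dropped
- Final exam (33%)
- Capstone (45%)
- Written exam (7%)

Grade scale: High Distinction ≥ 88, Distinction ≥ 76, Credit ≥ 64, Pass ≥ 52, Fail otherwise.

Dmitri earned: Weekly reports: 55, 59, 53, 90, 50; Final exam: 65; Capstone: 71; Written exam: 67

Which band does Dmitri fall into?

Weekly reports: drop 50 → average of remaining 4 = 257/4 = 64.25
Weighted total:
  Weekly reports 64.25 × 0.15 = 9.6375
  Final exam 65 × 0.33 = 21.45
  Capstone 71 × 0.45 = 31.95
  Written exam 67 × 0.07 = 4.69
Sum = 67.7275
67.7275 is ≥ 64 and < 76 → Credit

Credit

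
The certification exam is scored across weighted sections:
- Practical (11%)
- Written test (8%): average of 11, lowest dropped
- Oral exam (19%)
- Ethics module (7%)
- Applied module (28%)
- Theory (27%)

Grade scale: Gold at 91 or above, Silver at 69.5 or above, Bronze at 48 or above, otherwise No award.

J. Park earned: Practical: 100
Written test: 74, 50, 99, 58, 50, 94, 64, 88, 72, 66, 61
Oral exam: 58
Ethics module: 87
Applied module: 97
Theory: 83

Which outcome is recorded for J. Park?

Written test: drop 50 → average of remaining 10 = 726/10 = 72.6
Weighted total:
  Practical 100 × 0.11 = 11
  Written test 72.6 × 0.08 = 5.808
  Oral exam 58 × 0.19 = 11.02
  Ethics module 87 × 0.07 = 6.09
  Applied module 97 × 0.28 = 27.16
  Theory 83 × 0.27 = 22.41
Sum = 83.488
83.488 is ≥ 69.5 and < 91 → Silver

Silver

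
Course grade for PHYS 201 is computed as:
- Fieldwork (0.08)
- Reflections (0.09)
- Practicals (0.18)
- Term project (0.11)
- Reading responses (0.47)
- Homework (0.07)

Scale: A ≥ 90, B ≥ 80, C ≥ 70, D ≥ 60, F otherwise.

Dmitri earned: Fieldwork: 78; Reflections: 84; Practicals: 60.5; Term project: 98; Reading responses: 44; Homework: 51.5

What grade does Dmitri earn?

Weighted total:
  Fieldwork 78 × 0.08 = 6.24
  Reflections 84 × 0.09 = 7.56
  Practicals 60.5 × 0.18 = 10.89
  Term project 98 × 0.11 = 10.78
  Reading responses 44 × 0.47 = 20.68
  Homework 51.5 × 0.07 = 3.605
Sum = 59.755
59.755 < 60 → F

F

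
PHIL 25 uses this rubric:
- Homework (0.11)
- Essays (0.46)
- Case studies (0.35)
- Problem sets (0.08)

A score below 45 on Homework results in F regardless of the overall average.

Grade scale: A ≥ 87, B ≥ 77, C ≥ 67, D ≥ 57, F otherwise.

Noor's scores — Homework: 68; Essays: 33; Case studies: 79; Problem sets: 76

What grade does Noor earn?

F

Homework score 68 ≥ 45: minimum met.
Weighted total:
  Homework 68 × 0.11 = 7.48
  Essays 33 × 0.46 = 15.18
  Case studies 79 × 0.35 = 27.65
  Problem sets 76 × 0.08 = 6.08
Sum = 56.39
56.39 < 57 → F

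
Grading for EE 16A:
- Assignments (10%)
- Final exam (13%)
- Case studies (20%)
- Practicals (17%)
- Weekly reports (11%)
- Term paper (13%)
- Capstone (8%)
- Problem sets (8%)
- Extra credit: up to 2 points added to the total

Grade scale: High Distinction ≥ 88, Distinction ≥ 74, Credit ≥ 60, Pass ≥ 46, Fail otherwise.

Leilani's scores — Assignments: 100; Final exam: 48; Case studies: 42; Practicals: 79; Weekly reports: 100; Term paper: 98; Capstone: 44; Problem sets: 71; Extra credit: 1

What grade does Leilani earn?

Weighted total:
  Assignments 100 × 0.1 = 10
  Final exam 48 × 0.13 = 6.24
  Case studies 42 × 0.2 = 8.4
  Practicals 79 × 0.17 = 13.43
  Weekly reports 100 × 0.11 = 11
  Term paper 98 × 0.13 = 12.74
  Capstone 44 × 0.08 = 3.52
  Problem sets 71 × 0.08 = 5.68
Sum = 71.01
Extra credit: 71.01 + 1 = 72.01
72.01 is ≥ 60 and < 74 → Credit

Credit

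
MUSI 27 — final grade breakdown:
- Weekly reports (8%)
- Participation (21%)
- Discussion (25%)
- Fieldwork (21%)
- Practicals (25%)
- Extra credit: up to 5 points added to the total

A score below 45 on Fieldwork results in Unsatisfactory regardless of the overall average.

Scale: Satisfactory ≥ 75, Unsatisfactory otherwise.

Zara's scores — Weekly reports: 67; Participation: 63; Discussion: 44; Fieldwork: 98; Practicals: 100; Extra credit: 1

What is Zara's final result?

Fieldwork score 98 ≥ 45: minimum met.
Weighted total:
  Weekly reports 67 × 0.08 = 5.36
  Participation 63 × 0.21 = 13.23
  Discussion 44 × 0.25 = 11
  Fieldwork 98 × 0.21 = 20.58
  Practicals 100 × 0.25 = 25
Sum = 75.17
Extra credit: 75.17 + 1 = 76.17
76.17 ≥ 75 → Satisfactory

Satisfactory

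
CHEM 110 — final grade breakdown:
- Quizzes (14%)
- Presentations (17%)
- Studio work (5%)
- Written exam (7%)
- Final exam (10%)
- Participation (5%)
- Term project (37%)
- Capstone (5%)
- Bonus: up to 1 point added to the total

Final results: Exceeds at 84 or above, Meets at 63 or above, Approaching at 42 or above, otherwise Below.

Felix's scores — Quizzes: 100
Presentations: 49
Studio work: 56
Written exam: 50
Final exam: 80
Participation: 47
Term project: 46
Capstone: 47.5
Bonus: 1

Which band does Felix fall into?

Approaching

Weighted total:
  Quizzes 100 × 0.14 = 14
  Presentations 49 × 0.17 = 8.33
  Studio work 56 × 0.05 = 2.8
  Written exam 50 × 0.07 = 3.5
  Final exam 80 × 0.1 = 8
  Participation 47 × 0.05 = 2.35
  Term project 46 × 0.37 = 17.02
  Capstone 47.5 × 0.05 = 2.375
Sum = 58.375
Bonus: 58.375 + 1 = 59.375
59.375 is ≥ 42 and < 63 → Approaching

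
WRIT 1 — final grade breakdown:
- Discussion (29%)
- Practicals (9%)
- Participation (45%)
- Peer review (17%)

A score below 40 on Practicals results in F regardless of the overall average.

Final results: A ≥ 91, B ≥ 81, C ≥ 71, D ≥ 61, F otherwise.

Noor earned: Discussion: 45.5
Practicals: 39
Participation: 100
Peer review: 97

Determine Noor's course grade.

F

Practicals score 39 < 40: minimum not met.
Weighted total:
  Discussion 45.5 × 0.29 = 13.195
  Practicals 39 × 0.09 = 3.51
  Participation 100 × 0.45 = 45
  Peer review 97 × 0.17 = 16.49
Sum = 78.195
Because the Practicals minimum was not met, the result is F.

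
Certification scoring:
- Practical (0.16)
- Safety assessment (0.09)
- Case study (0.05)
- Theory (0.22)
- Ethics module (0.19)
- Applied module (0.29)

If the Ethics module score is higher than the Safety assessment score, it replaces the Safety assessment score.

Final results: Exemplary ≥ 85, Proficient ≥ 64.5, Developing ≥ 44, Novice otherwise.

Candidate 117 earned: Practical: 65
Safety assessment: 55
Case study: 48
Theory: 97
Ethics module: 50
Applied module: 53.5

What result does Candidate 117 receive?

Developing

Ethics module (50) ≤ Safety assessment (55), so Safety assessment stays at 55.
Weighted total:
  Practical 65 × 0.16 = 10.4
  Safety assessment 55 × 0.09 = 4.95
  Case study 48 × 0.05 = 2.4
  Theory 97 × 0.22 = 21.34
  Ethics module 50 × 0.19 = 9.5
  Applied module 53.5 × 0.29 = 15.515
Sum = 64.105
64.105 is ≥ 44 and < 64.5 → Developing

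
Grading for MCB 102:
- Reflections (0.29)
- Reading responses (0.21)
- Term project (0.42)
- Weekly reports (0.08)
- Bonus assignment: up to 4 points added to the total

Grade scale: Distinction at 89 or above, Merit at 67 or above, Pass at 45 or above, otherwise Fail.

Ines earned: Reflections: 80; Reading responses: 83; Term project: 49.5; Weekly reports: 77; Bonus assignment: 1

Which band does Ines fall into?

Weighted total:
  Reflections 80 × 0.29 = 23.2
  Reading responses 83 × 0.21 = 17.43
  Term project 49.5 × 0.42 = 20.79
  Weekly reports 77 × 0.08 = 6.16
Sum = 67.58
Bonus assignment: 67.58 + 1 = 68.58
68.58 is ≥ 67 and < 89 → Merit

Merit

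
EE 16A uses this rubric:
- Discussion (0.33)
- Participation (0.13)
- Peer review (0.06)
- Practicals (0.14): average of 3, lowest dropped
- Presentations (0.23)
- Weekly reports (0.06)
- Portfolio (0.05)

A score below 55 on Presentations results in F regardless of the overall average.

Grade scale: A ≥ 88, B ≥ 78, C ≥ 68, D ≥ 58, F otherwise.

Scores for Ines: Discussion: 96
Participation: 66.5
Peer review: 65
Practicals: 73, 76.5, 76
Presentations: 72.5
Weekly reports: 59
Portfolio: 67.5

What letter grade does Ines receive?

Practicals: drop 73 → average of remaining 2 = 152.5/2 = 76.25
Presentations score 72.5 ≥ 55: minimum met.
Weighted total:
  Discussion 96 × 0.33 = 31.68
  Participation 66.5 × 0.13 = 8.645
  Peer review 65 × 0.06 = 3.9
  Practicals 76.25 × 0.14 = 10.675
  Presentations 72.5 × 0.23 = 16.675
  Weekly reports 59 × 0.06 = 3.54
  Portfolio 67.5 × 0.05 = 3.375
Sum = 78.49
78.49 is ≥ 78 and < 88 → B

B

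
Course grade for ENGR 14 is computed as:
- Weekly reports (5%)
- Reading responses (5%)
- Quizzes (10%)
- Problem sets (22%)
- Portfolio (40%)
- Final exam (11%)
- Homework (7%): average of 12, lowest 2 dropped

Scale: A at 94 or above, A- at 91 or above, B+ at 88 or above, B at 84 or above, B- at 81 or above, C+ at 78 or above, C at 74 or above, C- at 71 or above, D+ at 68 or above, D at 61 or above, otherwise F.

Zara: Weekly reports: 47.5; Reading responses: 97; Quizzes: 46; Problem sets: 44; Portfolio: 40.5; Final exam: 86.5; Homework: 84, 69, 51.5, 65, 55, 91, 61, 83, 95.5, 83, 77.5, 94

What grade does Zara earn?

Homework: drop 51.5, 55 → average of remaining 10 = 803/10 = 80.3
Weighted total:
  Weekly reports 47.5 × 0.05 = 2.375
  Reading responses 97 × 0.05 = 4.85
  Quizzes 46 × 0.1 = 4.6
  Problem sets 44 × 0.22 = 9.68
  Portfolio 40.5 × 0.4 = 16.2
  Final exam 86.5 × 0.11 = 9.515
  Homework 80.3 × 0.07 = 5.621
Sum = 52.841
52.841 < 61 → F

F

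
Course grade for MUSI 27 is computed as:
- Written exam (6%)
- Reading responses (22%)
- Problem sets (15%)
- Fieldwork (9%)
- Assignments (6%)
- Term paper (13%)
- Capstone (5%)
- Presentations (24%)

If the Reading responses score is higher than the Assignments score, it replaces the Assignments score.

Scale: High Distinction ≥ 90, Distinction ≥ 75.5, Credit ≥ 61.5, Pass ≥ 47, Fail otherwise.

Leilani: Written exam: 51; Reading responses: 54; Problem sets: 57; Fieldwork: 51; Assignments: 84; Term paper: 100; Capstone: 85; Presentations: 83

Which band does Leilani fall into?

Credit

Reading responses (54) ≤ Assignments (84), so Assignments stays at 84.
Weighted total:
  Written exam 51 × 0.06 = 3.06
  Reading responses 54 × 0.22 = 11.88
  Problem sets 57 × 0.15 = 8.55
  Fieldwork 51 × 0.09 = 4.59
  Assignments 84 × 0.06 = 5.04
  Term paper 100 × 0.13 = 13
  Capstone 85 × 0.05 = 4.25
  Presentations 83 × 0.24 = 19.92
Sum = 70.29
70.29 is ≥ 61.5 and < 75.5 → Credit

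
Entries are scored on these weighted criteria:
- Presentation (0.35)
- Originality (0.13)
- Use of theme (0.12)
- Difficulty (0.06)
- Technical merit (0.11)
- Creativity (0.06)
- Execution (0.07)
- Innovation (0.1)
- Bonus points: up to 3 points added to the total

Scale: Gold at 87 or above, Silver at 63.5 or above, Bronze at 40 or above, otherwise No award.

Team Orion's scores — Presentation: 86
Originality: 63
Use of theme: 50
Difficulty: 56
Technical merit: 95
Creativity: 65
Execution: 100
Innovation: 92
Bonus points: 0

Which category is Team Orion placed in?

Silver

Weighted total:
  Presentation 86 × 0.35 = 30.1
  Originality 63 × 0.13 = 8.19
  Use of theme 50 × 0.12 = 6
  Difficulty 56 × 0.06 = 3.36
  Technical merit 95 × 0.11 = 10.45
  Creativity 65 × 0.06 = 3.9
  Execution 100 × 0.07 = 7
  Innovation 92 × 0.1 = 9.2
Sum = 78.2
Bonus points: 78.2 + 0 = 78.2
78.2 is ≥ 63.5 and < 87 → Silver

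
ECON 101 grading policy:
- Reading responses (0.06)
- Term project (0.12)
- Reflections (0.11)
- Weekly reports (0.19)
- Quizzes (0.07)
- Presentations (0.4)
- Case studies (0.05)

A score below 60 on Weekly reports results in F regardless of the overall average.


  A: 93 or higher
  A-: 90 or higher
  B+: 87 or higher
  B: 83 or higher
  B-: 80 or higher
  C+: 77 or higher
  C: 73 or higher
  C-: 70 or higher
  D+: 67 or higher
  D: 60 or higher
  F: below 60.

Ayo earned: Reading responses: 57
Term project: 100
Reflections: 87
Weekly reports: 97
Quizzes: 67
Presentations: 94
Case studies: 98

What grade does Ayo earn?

Weekly reports score 97 ≥ 60: minimum met.
Weighted total:
  Reading responses 57 × 0.06 = 3.42
  Term project 100 × 0.12 = 12
  Reflections 87 × 0.11 = 9.57
  Weekly reports 97 × 0.19 = 18.43
  Quizzes 67 × 0.07 = 4.69
  Presentations 94 × 0.4 = 37.6
  Case studies 98 × 0.05 = 4.9
Sum = 90.61
90.61 is ≥ 90 and < 93 → A-

A-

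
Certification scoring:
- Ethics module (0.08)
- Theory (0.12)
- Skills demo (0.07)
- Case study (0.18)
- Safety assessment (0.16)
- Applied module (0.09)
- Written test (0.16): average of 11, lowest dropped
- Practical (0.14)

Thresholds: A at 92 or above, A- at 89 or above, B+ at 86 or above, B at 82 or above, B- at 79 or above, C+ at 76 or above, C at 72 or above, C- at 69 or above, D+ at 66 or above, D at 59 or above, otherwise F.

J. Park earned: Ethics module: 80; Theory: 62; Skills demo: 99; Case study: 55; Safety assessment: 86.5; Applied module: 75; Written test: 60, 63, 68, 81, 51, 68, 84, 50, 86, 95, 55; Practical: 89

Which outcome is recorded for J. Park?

Written test: drop 50 → average of remaining 10 = 711/10 = 71.1
Weighted total:
  Ethics module 80 × 0.08 = 6.4
  Theory 62 × 0.12 = 7.44
  Skills demo 99 × 0.07 = 6.93
  Case study 55 × 0.18 = 9.9
  Safety assessment 86.5 × 0.16 = 13.84
  Applied module 75 × 0.09 = 6.75
  Written test 71.1 × 0.16 = 11.376
  Practical 89 × 0.14 = 12.46
Sum = 75.096
75.096 is ≥ 72 and < 76 → C

C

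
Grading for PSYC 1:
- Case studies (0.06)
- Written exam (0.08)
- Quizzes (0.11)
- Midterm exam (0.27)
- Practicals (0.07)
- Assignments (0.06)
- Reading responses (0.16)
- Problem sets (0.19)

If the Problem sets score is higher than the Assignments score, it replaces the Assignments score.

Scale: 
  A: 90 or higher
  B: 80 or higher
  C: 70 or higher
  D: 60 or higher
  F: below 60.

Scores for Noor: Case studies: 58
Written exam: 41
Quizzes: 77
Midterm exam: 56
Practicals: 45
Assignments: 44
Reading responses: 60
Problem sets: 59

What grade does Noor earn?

F

Problem sets (59) > Assignments (44), so Assignments counts as 59.
Weighted total:
  Case studies 58 × 0.06 = 3.48
  Written exam 41 × 0.08 = 3.28
  Quizzes 77 × 0.11 = 8.47
  Midterm exam 56 × 0.27 = 15.12
  Practicals 45 × 0.07 = 3.15
  Assignments 59 × 0.06 = 3.54
  Reading responses 60 × 0.16 = 9.6
  Problem sets 59 × 0.19 = 11.21
Sum = 57.85
57.85 < 60 → F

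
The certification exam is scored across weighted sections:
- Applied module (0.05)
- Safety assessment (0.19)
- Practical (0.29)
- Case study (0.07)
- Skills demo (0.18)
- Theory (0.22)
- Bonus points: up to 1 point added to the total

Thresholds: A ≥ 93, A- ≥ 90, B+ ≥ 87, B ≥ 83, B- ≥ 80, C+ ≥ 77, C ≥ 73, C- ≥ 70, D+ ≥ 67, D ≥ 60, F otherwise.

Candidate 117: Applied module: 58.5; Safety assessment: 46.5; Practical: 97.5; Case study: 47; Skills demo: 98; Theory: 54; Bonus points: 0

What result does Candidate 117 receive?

C-

Weighted total:
  Applied module 58.5 × 0.05 = 2.925
  Safety assessment 46.5 × 0.19 = 8.835
  Practical 97.5 × 0.29 = 28.275
  Case study 47 × 0.07 = 3.29
  Skills demo 98 × 0.18 = 17.64
  Theory 54 × 0.22 = 11.88
Sum = 72.845
Bonus points: 72.845 + 0 = 72.845
72.845 is ≥ 70 and < 73 → C-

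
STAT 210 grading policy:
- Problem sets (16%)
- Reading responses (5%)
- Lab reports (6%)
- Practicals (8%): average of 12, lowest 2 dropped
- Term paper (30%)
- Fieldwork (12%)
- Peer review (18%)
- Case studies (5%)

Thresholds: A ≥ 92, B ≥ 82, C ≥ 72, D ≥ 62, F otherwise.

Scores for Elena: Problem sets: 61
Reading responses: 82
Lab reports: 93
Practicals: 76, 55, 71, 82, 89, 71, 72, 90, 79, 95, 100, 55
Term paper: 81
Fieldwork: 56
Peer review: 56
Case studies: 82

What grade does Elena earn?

D

Practicals: drop 55, 55 → average of remaining 10 = 825/10 = 82.5
Weighted total:
  Problem sets 61 × 0.16 = 9.76
  Reading responses 82 × 0.05 = 4.1
  Lab reports 93 × 0.06 = 5.58
  Practicals 82.5 × 0.08 = 6.6
  Term paper 81 × 0.3 = 24.3
  Fieldwork 56 × 0.12 = 6.72
  Peer review 56 × 0.18 = 10.08
  Case studies 82 × 0.05 = 4.1
Sum = 71.24
71.24 is ≥ 62 and < 72 → D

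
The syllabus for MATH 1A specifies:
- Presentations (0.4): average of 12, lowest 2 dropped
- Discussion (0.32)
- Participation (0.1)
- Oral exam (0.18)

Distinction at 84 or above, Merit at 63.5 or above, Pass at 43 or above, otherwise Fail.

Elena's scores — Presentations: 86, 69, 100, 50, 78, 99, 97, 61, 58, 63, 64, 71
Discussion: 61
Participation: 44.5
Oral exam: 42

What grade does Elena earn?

Presentations: drop 50, 58 → average of remaining 10 = 788/10 = 78.8
Weighted total:
  Presentations 78.8 × 0.4 = 31.52
  Discussion 61 × 0.32 = 19.52
  Participation 44.5 × 0.1 = 4.45
  Oral exam 42 × 0.18 = 7.56
Sum = 63.05
63.05 is ≥ 43 and < 63.5 → Pass

Pass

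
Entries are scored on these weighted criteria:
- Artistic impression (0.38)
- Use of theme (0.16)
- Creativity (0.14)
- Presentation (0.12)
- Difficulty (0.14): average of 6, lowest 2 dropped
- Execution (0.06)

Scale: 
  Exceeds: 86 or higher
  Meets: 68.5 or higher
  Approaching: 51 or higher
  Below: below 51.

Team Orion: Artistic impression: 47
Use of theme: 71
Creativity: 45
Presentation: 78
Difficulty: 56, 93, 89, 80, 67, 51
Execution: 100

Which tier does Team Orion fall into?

Difficulty: drop 51, 56 → average of remaining 4 = 329/4 = 82.25
Weighted total:
  Artistic impression 47 × 0.38 = 17.86
  Use of theme 71 × 0.16 = 11.36
  Creativity 45 × 0.14 = 6.3
  Presentation 78 × 0.12 = 9.36
  Difficulty 82.25 × 0.14 = 11.515
  Execution 100 × 0.06 = 6
Sum = 62.395
62.395 is ≥ 51 and < 68.5 → Approaching

Approaching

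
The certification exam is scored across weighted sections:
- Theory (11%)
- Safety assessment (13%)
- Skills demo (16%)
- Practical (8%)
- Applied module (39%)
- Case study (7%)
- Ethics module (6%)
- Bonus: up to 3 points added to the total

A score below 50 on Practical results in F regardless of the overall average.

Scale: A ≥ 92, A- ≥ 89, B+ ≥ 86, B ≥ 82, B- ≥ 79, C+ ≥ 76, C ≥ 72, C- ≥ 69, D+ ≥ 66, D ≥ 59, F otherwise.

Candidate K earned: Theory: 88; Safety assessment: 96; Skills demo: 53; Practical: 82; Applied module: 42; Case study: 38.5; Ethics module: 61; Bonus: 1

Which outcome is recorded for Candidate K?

Practical score 82 ≥ 50: minimum met.
Weighted total:
  Theory 88 × 0.11 = 9.68
  Safety assessment 96 × 0.13 = 12.48
  Skills demo 53 × 0.16 = 8.48
  Practical 82 × 0.08 = 6.56
  Applied module 42 × 0.39 = 16.38
  Case study 38.5 × 0.07 = 2.695
  Ethics module 61 × 0.06 = 3.66
Sum = 59.935
Bonus: 59.935 + 1 = 60.935
60.935 is ≥ 59 and < 66 → D

D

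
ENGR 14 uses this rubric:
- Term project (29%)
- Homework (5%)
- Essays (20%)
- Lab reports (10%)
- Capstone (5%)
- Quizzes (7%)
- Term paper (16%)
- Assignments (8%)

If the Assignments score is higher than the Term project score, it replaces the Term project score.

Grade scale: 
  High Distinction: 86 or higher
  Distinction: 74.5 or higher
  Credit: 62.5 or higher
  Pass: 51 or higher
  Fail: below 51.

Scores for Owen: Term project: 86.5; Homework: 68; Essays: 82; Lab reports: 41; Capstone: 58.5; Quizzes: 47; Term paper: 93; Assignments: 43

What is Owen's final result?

Assignments (43) ≤ Term project (86.5), so Term project stays at 86.5.
Weighted total:
  Term project 86.5 × 0.29 = 25.085
  Homework 68 × 0.05 = 3.4
  Essays 82 × 0.2 = 16.4
  Lab reports 41 × 0.1 = 4.1
  Capstone 58.5 × 0.05 = 2.925
  Quizzes 47 × 0.07 = 3.29
  Term paper 93 × 0.16 = 14.88
  Assignments 43 × 0.08 = 3.44
Sum = 73.52
73.52 is ≥ 62.5 and < 74.5 → Credit

Credit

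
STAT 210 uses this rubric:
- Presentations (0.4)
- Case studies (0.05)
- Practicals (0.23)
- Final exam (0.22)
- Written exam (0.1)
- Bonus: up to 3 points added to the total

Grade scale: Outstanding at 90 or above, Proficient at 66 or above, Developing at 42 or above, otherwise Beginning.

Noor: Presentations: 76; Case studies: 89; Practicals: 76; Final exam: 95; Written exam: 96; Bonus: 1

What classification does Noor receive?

Weighted total:
  Presentations 76 × 0.4 = 30.4
  Case studies 89 × 0.05 = 4.45
  Practicals 76 × 0.23 = 17.48
  Final exam 95 × 0.22 = 20.9
  Written exam 96 × 0.1 = 9.6
Sum = 82.83
Bonus: 82.83 + 1 = 83.83
83.83 is ≥ 66 and < 90 → Proficient

Proficient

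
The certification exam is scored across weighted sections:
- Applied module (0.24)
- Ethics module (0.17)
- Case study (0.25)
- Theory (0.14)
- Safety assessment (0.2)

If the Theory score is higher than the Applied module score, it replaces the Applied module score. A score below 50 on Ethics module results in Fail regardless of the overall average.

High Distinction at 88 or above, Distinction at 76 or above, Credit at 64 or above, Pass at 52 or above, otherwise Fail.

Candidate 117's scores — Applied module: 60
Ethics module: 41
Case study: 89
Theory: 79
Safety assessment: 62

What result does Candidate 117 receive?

Theory (79) > Applied module (60), so Applied module counts as 79.
Ethics module score 41 < 50: minimum not met.
Weighted total:
  Applied module 79 × 0.24 = 18.96
  Ethics module 41 × 0.17 = 6.97
  Case study 89 × 0.25 = 22.25
  Theory 79 × 0.14 = 11.06
  Safety assessment 62 × 0.2 = 12.4
Sum = 71.64
Because the Ethics module minimum was not met, the result is Fail.

Fail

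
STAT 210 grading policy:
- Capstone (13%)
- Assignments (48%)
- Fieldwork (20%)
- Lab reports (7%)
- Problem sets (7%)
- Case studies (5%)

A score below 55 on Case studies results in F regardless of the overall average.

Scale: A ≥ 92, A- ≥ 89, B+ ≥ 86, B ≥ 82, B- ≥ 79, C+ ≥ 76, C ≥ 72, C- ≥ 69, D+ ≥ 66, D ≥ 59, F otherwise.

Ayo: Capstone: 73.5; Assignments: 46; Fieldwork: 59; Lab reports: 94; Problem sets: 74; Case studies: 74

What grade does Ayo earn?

F

Case studies score 74 ≥ 55: minimum met.
Weighted total:
  Capstone 73.5 × 0.13 = 9.555
  Assignments 46 × 0.48 = 22.08
  Fieldwork 59 × 0.2 = 11.8
  Lab reports 94 × 0.07 = 6.58
  Problem sets 74 × 0.07 = 5.18
  Case studies 74 × 0.05 = 3.7
Sum = 58.895
58.895 < 59 → F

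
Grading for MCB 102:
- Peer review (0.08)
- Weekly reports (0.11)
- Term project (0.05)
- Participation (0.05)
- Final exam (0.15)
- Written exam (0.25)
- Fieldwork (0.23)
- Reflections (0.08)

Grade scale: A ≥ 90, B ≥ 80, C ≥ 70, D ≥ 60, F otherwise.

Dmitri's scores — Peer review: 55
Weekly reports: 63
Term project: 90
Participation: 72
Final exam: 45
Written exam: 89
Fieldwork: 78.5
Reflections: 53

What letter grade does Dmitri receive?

Weighted total:
  Peer review 55 × 0.08 = 4.4
  Weekly reports 63 × 0.11 = 6.93
  Term project 90 × 0.05 = 4.5
  Participation 72 × 0.05 = 3.6
  Final exam 45 × 0.15 = 6.75
  Written exam 89 × 0.25 = 22.25
  Fieldwork 78.5 × 0.23 = 18.055
  Reflections 53 × 0.08 = 4.24
Sum = 70.725
70.725 is ≥ 70 and < 80 → C

C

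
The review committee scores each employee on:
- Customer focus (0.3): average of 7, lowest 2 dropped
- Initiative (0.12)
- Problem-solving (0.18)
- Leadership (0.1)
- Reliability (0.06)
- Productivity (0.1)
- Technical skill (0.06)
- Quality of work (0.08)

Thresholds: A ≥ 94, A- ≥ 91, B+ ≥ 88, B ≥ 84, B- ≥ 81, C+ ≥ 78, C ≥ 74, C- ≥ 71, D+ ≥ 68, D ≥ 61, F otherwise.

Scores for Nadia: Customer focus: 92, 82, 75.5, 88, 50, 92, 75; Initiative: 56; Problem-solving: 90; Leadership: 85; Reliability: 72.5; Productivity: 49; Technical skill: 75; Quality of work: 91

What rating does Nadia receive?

Customer focus: drop 50, 75 → average of remaining 5 = 429.5/5 = 85.9
Weighted total:
  Customer focus 85.9 × 0.3 = 25.77
  Initiative 56 × 0.12 = 6.72
  Problem-solving 90 × 0.18 = 16.2
  Leadership 85 × 0.1 = 8.5
  Reliability 72.5 × 0.06 = 4.35
  Productivity 49 × 0.1 = 4.9
  Technical skill 75 × 0.06 = 4.5
  Quality of work 91 × 0.08 = 7.28
Sum = 78.22
78.22 is ≥ 78 and < 81 → C+

C+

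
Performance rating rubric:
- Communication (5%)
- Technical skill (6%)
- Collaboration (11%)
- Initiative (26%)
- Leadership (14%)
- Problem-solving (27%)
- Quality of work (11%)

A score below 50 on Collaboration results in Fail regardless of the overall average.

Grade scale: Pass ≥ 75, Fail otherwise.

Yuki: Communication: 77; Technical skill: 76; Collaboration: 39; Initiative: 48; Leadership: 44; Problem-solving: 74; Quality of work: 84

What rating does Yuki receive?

Collaboration score 39 < 50: minimum not met.
Weighted total:
  Communication 77 × 0.05 = 3.85
  Technical skill 76 × 0.06 = 4.56
  Collaboration 39 × 0.11 = 4.29
  Initiative 48 × 0.26 = 12.48
  Leadership 44 × 0.14 = 6.16
  Problem-solving 74 × 0.27 = 19.98
  Quality of work 84 × 0.11 = 9.24
Sum = 60.56
Because the Collaboration minimum was not met, the result is Fail.

Fail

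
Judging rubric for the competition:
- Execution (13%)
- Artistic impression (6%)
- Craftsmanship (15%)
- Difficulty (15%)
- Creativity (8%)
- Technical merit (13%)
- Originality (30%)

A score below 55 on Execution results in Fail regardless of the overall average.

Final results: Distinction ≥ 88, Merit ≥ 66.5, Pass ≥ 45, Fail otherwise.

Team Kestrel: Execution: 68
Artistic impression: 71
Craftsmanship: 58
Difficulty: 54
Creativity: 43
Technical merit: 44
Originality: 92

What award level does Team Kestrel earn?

Execution score 68 ≥ 55: minimum met.
Weighted total:
  Execution 68 × 0.13 = 8.84
  Artistic impression 71 × 0.06 = 4.26
  Craftsmanship 58 × 0.15 = 8.7
  Difficulty 54 × 0.15 = 8.1
  Creativity 43 × 0.08 = 3.44
  Technical merit 44 × 0.13 = 5.72
  Originality 92 × 0.3 = 27.6
Sum = 66.66
66.66 is ≥ 66.5 and < 88 → Merit

Merit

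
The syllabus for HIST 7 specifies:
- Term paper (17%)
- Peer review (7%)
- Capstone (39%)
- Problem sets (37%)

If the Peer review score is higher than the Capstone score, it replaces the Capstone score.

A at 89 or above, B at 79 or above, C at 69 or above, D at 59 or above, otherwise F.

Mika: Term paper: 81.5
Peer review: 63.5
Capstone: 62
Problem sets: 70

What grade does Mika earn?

D

Peer review (63.5) > Capstone (62), so Capstone counts as 63.5.
Weighted total:
  Term paper 81.5 × 0.17 = 13.855
  Peer review 63.5 × 0.07 = 4.445
  Capstone 63.5 × 0.39 = 24.765
  Problem sets 70 × 0.37 = 25.9
Sum = 68.965
68.965 is ≥ 59 and < 69 → D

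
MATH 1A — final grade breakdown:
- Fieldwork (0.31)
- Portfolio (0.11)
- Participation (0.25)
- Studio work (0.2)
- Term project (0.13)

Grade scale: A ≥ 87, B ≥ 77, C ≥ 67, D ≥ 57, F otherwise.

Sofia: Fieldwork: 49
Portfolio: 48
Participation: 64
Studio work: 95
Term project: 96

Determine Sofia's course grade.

C

Weighted total:
  Fieldwork 49 × 0.31 = 15.19
  Portfolio 48 × 0.11 = 5.28
  Participation 64 × 0.25 = 16
  Studio work 95 × 0.2 = 19
  Term project 96 × 0.13 = 12.48
Sum = 67.95
67.95 is ≥ 67 and < 77 → C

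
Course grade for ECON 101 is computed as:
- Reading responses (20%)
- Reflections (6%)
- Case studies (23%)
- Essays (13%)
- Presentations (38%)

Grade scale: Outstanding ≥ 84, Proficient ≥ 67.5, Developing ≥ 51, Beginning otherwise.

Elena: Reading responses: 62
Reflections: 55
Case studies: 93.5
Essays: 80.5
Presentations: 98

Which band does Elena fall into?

Outstanding

Weighted total:
  Reading responses 62 × 0.2 = 12.4
  Reflections 55 × 0.06 = 3.3
  Case studies 93.5 × 0.23 = 21.505
  Essays 80.5 × 0.13 = 10.465
  Presentations 98 × 0.38 = 37.24
Sum = 84.91
84.91 ≥ 84 → Outstanding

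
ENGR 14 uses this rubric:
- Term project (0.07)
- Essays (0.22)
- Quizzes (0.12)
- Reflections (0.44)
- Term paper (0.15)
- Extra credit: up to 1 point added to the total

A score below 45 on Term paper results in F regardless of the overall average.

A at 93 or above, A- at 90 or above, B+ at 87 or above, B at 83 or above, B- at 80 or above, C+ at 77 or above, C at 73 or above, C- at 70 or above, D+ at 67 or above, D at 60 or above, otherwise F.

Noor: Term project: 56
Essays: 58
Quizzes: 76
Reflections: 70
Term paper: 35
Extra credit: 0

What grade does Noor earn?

Term paper score 35 < 45: minimum not met.
Weighted total:
  Term project 56 × 0.07 = 3.92
  Essays 58 × 0.22 = 12.76
  Quizzes 76 × 0.12 = 9.12
  Reflections 70 × 0.44 = 30.8
  Term paper 35 × 0.15 = 5.25
Sum = 61.85
Extra credit: 61.85 + 0 = 61.85
Because the Term paper minimum was not met, the result is F.

F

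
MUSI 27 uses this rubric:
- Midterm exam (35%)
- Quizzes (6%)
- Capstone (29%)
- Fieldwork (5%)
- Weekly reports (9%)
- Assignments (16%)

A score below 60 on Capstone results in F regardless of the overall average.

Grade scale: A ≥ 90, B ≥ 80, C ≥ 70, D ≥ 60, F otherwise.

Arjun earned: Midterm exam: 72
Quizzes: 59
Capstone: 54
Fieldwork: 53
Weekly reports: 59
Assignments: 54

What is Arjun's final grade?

F

Capstone score 54 < 60: minimum not met.
Weighted total:
  Midterm exam 72 × 0.35 = 25.2
  Quizzes 59 × 0.06 = 3.54
  Capstone 54 × 0.29 = 15.66
  Fieldwork 53 × 0.05 = 2.65
  Weekly reports 59 × 0.09 = 5.31
  Assignments 54 × 0.16 = 8.64
Sum = 61
Because the Capstone minimum was not met, the result is F.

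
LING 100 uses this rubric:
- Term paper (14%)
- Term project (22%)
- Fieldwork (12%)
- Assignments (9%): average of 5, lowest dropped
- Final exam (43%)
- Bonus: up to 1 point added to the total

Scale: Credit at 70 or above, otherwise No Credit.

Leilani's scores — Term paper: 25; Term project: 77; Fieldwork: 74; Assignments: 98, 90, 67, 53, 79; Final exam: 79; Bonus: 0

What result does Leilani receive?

Credit

Assignments: drop 53 → average of remaining 4 = 334/4 = 83.5
Weighted total:
  Term paper 25 × 0.14 = 3.5
  Term project 77 × 0.22 = 16.94
  Fieldwork 74 × 0.12 = 8.88
  Assignments 83.5 × 0.09 = 7.515
  Final exam 79 × 0.43 = 33.97
Sum = 70.805
Bonus: 70.805 + 0 = 70.805
70.805 ≥ 70 → Credit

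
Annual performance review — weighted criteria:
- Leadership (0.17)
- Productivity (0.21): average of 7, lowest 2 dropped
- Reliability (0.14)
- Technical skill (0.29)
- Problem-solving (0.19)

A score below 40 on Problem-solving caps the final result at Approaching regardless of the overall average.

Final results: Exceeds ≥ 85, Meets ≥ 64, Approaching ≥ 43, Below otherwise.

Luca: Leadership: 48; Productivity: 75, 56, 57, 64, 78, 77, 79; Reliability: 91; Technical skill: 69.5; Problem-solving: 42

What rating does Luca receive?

Meets

Productivity: drop 56, 57 → average of remaining 5 = 373/5 = 74.6
Problem-solving score 42 ≥ 40: minimum met.
Weighted total:
  Leadership 48 × 0.17 = 8.16
  Productivity 74.6 × 0.21 = 15.666
  Reliability 91 × 0.14 = 12.74
  Technical skill 69.5 × 0.29 = 20.155
  Problem-solving 42 × 0.19 = 7.98
Sum = 64.701
64.701 is ≥ 64 and < 85 → Meets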